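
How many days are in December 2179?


Month: December (month 12)
December has 31 days

31 days


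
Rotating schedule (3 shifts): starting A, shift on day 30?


Shift C

Shifts: A, B, C
Start: A (index 0)
Day 30: (0 + 30 - 1) mod 3
= 29 mod 3
= 2
Index 2 → shift C


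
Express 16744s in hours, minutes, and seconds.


4h 39m 4s

Hours: 16744 ÷ 3600 = 4 remainder 2344
Minutes: 2344 ÷ 60 = 39 remainder 4
Seconds: 4


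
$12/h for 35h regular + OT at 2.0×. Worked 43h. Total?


Regular: 35h × $12 = $420.00
Overtime: 43 - 35 = 8h
OT pay: 8h × $12 × 2.0 = $192.00
Total = $420.00 + $192.00 = $612.00

$612.00


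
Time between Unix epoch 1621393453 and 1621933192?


539739 seconds (149.9 hours / 6.25 days)

Difference = 1621933192 - 1621393453 = 539739 seconds
In hours: 539739 / 3600 ≈ 149.9
In days: 539739 / 86400 ≈ 6.25


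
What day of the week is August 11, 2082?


Tuesday

Zeller's congruence:
q=11, m=8, k=82, j=20
h = (11 + ⌊13×9/5⌋ + 82 + ⌊82/4⌋ + ⌊20/4⌋ - 2×20) mod 7
= (11 + 23 + 82 + 20 + 5 - 40) mod 7
= 101 mod 7 = 3
h=3 → Tuesday


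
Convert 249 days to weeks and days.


Weeks: 249 ÷ 7 = 35 remainder 4

35 weeks 4 days


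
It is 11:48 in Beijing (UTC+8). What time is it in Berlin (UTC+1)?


04:48

Time difference = UTC+1 - UTC+8 = -7 hours
New hour = (11 -7) mod 24
= 4 mod 24 = 4
Minutes unchanged → 04:48


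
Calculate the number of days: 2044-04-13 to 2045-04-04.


356 days

From April 13, 2044 to April 4, 2045
Rest of April 2044: 30 - 13 = 17
Full months: May 31, June 30, July 31, August 31, September 30, October 31, November 30, December 31, January 31, February 2045 28, March 31
Days into April 2045: 4
Total = 17 + 31 + 30 + 31 + 31 + 30 + 31 + 30 + 31 + 31 + 28 + 31 + 4 = 356 days


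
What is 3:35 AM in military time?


03:35

Input: 3:35 AM
AM hour stays: 3


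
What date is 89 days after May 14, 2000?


Start: May 14, 2000
Add 89 days
May 14 → June 1: 31 - 14 + 1 = 18 days (89 - 18 = 71 left)
June 1 → July 1: 30 - 1 + 1 = 30 days (71 - 30 = 41 left)
July 1 → August 1: 31 - 1 + 1 = 31 days (41 - 31 = 10 left)
August 1 + 10 = August 11, 2000

August 11, 2000


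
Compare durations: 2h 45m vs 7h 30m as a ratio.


11:30 (0.37)

Duration 1: 165 minutes
Duration 2: 450 minutes
Ratio = 165:450
GCD = 15
Simplified = 11:30
As a decimal: 11/30 ≈ 0.37


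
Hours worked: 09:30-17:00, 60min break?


Total time = (17×60+0) - (9×60+30)
= 1020 - 570 = 450 min
Minus break: 450 - 60 = 390 min
= 6h 30m

6h 30m (390 minutes)


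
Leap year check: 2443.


Rules: divisible by 4 AND (not by 100 OR by 400)
2443 ÷ 4 = 610 remainder 3 → not divisible by 4
Not divisible by 4 → not a leap year

No


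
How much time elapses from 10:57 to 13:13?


End time in minutes: 13×60 + 13 = 793
Start time in minutes: 10×60 + 57 = 657
Difference = 793 - 657 = 136 minutes
= 2 hours 16 minutes

2h 16m


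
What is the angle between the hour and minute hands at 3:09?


40.5°

Hour hand = 3×30 + 9×0.5 = 94.5°
Minute hand = 9×6 = 54°
Difference = |94.5 - 54| = 40.5°


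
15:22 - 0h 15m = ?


15:07

Start: 922 minutes from midnight
Subtract: 15 minutes
Remaining: 922 - 15 = 907
Hours: 15, Minutes: 7


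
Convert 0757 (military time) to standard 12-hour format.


7:57 AM

Hour: 7
7 < 12 → AM


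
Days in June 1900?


30 days

Month: June (month 6)
June has 30 days


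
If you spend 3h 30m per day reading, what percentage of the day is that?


14.6%

Time: 210 minutes
Day: 1440 minutes
Percentage = (210/1440) × 100 ≈ 14.6%


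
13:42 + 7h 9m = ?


Start: 822 minutes from midnight
Add: 429 minutes
Total: 1251 minutes
Hours: 1251 ÷ 60 = 20 remainder 51

20:51


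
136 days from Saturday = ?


Start: Saturday (index 5)
(5 + 136) mod 7
= 141 mod 7
= 1
Index 1 → Tuesday

Tuesday


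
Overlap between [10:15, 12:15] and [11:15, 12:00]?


45 minutes

Meeting A: 615-735 (in minutes from midnight)
Meeting B: 675-720
Overlap start = max(615, 675) = 675
Overlap end = min(735, 720) = 720
Overlap = max(0, 720 - 675) = 45 min


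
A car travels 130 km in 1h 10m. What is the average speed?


Distance: 130 km
Time: 1h 10m = 70 min = 70/60 = 7/6 hours
Speed = 130 ÷ (7/6) = 130 × 6 / 7 = 780/7 ≈ 111.4 km/h

111.4 km/h


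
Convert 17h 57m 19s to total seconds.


64639 seconds

Hours: 17 × 3600 = 61200
Minutes: 57 × 60 = 3420
Seconds: 19
Total = 61200 + 3420 + 19 = 64639


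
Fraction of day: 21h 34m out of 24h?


Total minutes: 21×60 + 34 = 1294
Day = 24×60 = 1440 minutes
Fraction = 1294/1440 ≈ 0.8986
As a percentage: 1294/1440 × 100 ≈ 89.86%

0.8986 (89.86%)


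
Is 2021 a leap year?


No

Rules: divisible by 4 AND (not by 100 OR by 400)
2021 ÷ 4 = 505 remainder 1 → not divisible by 4
Not divisible by 4 → not a leap year


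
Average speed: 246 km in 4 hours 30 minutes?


54.7 km/h

Distance: 246 km
Time: 4h 30m = 270 min = 270/60 = 9/2 hours
Speed = 246 ÷ (9/2) = 246 × 2 / 9 = 492/9 ≈ 54.7 km/h


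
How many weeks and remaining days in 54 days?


7 weeks 5 days

Weeks: 54 ÷ 7 = 7 remainder 5


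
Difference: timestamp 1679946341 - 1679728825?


217516 seconds (60.4 hours / 2.52 days)

Difference = 1679946341 - 1679728825 = 217516 seconds
In hours: 217516 / 3600 ≈ 60.4
In days: 217516 / 86400 ≈ 2.52


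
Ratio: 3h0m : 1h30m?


2:1 (2.00)

Duration 1: 180 minutes
Duration 2: 90 minutes
Ratio = 180:90
GCD = 90
Simplified = 2:1
As a decimal: 2/1 = 2.00


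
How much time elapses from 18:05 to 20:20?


End time in minutes: 20×60 + 20 = 1220
Start time in minutes: 18×60 + 5 = 1085
Difference = 1220 - 1085 = 135 minutes
= 2 hours 15 minutes

2h 15m


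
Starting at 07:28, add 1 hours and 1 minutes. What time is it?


Start: 448 minutes from midnight
Add: 61 minutes
Total: 509 minutes
Hours: 509 ÷ 60 = 8 remainder 29

08:29


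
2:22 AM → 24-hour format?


02:22

Input: 2:22 AM
AM hour stays: 2


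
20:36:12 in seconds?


74172 seconds

Hours: 20 × 3600 = 72000
Minutes: 36 × 60 = 2160
Seconds: 12
Total = 72000 + 2160 + 12 = 74172


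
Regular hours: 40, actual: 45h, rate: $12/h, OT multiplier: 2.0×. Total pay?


$600.00

Regular: 40h × $12 = $480.00
Overtime: 45 - 40 = 5h
OT pay: 5h × $12 × 2.0 = $120.00
Total = $480.00 + $120.00 = $600.00


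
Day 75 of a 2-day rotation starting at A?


Shift A

Shifts: A, B
Start: A (index 0)
Day 75: (0 + 75 - 1) mod 2
= 74 mod 2
= 0
Index 0 → shift A


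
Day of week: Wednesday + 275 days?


Friday

Start: Wednesday (index 2)
(2 + 275) mod 7
= 277 mod 7
= 4
Index 4 → Friday


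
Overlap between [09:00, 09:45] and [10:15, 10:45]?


0 minutes

Meeting A: 540-585 (in minutes from midnight)
Meeting B: 615-645
Overlap start = max(540, 615) = 615
Overlap end = min(585, 645) = 585
Overlap = max(0, 585 - 615) = 0 min


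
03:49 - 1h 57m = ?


Start: 229 minutes from midnight
Subtract: 117 minutes
Remaining: 229 - 117 = 112
Hours: 1, Minutes: 52

01:52


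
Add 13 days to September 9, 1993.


Start: September 9, 1993
Add 13 days
September 9 + 13 = September 22, 1993

September 22, 1993


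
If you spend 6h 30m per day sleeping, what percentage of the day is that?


Time: 390 minutes
Day: 1440 minutes
Percentage = (390/1440) × 100 ≈ 27.1%

27.1%


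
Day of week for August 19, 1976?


Thursday

Zeller's congruence:
q=19, m=8, k=76, j=19
h = (19 + ⌊13×9/5⌋ + 76 + ⌊76/4⌋ + ⌊19/4⌋ - 2×19) mod 7
= (19 + 23 + 76 + 19 + 4 - 38) mod 7
= 103 mod 7 = 5
h=5 → Thursday


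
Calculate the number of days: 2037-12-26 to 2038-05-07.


132 days

From December 26, 2037 to May 7, 2038
Rest of December 2037: 31 - 26 = 5
Full months: January 31, February 2038 28, March 31, April 30
Days into May 2038: 7
Total = 5 + 31 + 28 + 31 + 30 + 7 = 132 days


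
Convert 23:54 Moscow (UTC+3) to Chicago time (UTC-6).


14:54

Time difference = UTC-6 - UTC+3 = -9 hours
New hour = (23 -9) mod 24
= 14 mod 24 = 14
Minutes unchanged → 14:54


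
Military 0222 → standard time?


Hour: 2
2 < 12 → AM

2:22 AM


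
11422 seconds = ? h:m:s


3h 10m 22s

Hours: 11422 ÷ 3600 = 3 remainder 622
Minutes: 622 ÷ 60 = 10 remainder 22
Seconds: 22


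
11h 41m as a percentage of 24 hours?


Total minutes: 11×60 + 41 = 701
Day = 24×60 = 1440 minutes
Fraction = 701/1440 ≈ 0.4868
As a percentage: 701/1440 × 100 ≈ 48.68%

0.4868 (48.68%)


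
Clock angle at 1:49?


120.5°

Hour hand = 1×30 + 49×0.5 = 54.5°
Minute hand = 49×6 = 294°
Difference = |54.5 - 294| = 239.5°
Since > 180°: 360 - 239.5 = 120.5°


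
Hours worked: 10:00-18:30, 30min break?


8h 0m (480 minutes)

Total time = (18×60+30) - (10×60+0)
= 1110 - 600 = 510 min
Minus break: 510 - 30 = 480 min
= 8h 0m


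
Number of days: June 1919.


30 days

Month: June (month 6)
June has 30 days


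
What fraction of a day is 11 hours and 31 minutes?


Total minutes: 11×60 + 31 = 691
Day = 24×60 = 1440 minutes
Fraction = 691/1440 ≈ 0.4799
As a percentage: 691/1440 × 100 ≈ 47.99%

0.4799 (47.99%)


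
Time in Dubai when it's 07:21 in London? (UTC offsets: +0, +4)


11:21

Time difference = UTC+4 - UTC+0 = +4 hours
New hour = (7 + 4) mod 24
= 11 mod 24 = 11
Minutes unchanged → 11:21


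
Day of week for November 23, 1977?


Zeller's congruence:
q=23, m=11, k=77, j=19
h = (23 + ⌊13×12/5⌋ + 77 + ⌊77/4⌋ + ⌊19/4⌋ - 2×19) mod 7
= (23 + 31 + 77 + 19 + 4 - 38) mod 7
= 116 mod 7 = 4
h=4 → Wednesday

Wednesday


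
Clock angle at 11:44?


Hour hand = 11×30 + 44×0.5 = 352.0°
Minute hand = 44×6 = 264°
Difference = |352.0 - 264| = 88.0°

88.0°


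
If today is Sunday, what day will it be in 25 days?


Start: Sunday (index 6)
(6 + 25) mod 7
= 31 mod 7
= 3
Index 3 → Thursday

Thursday


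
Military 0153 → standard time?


1:53 AM

Hour: 1
1 < 12 → AM


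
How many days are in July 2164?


Month: July (month 7)
July has 31 days

31 days


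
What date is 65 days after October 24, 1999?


December 28, 1999

Start: October 24, 1999
Add 65 days
October 24 → November 1: 31 - 24 + 1 = 8 days (65 - 8 = 57 left)
November 1 → December 1: 30 - 1 + 1 = 30 days (57 - 30 = 27 left)
December 1 + 27 = December 28, 1999


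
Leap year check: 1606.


Rules: divisible by 4 AND (not by 100 OR by 400)
1606 ÷ 4 = 401 remainder 2 → not divisible by 4
Not divisible by 4 → not a leap year

No


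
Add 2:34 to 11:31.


14:05

Start: 691 minutes from midnight
Add: 154 minutes
Total: 845 minutes
Hours: 845 ÷ 60 = 14 remainder 5


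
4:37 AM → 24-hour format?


04:37

Input: 4:37 AM
AM hour stays: 4


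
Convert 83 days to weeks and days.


Weeks: 83 ÷ 7 = 11 remainder 6

11 weeks 6 days


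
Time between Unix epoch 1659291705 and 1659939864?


648159 seconds (180.0 hours / 7.50 days)

Difference = 1659939864 - 1659291705 = 648159 seconds
In hours: 648159 / 3600 ≈ 180.0
In days: 648159 / 86400 ≈ 7.50


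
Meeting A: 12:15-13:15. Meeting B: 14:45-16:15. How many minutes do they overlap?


Meeting A: 735-795 (in minutes from midnight)
Meeting B: 885-975
Overlap start = max(735, 885) = 885
Overlap end = min(795, 975) = 795
Overlap = max(0, 795 - 885) = 0 min

0 minutes


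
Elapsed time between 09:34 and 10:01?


End time in minutes: 10×60 + 1 = 601
Start time in minutes: 9×60 + 34 = 574
Difference = 601 - 574 = 27 minutes
= 0 hours 27 minutes

0h 27m


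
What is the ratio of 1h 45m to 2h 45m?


Duration 1: 105 minutes
Duration 2: 165 minutes
Ratio = 105:165
GCD = 15
Simplified = 7:11
As a decimal: 7/11 ≈ 0.64

7:11 (0.64)


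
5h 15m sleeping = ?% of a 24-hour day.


21.9%

Time: 315 minutes
Day: 1440 minutes
Percentage = (315/1440) × 100 ≈ 21.9%


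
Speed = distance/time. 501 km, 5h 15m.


Distance: 501 km
Time: 5h 15m = 315 min = 315/60 = 21/4 hours
Speed = 501 ÷ (21/4) = 501 × 4 / 21 = 2004/21 ≈ 95.4 km/h

95.4 km/h


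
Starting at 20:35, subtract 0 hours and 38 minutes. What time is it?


Start: 1235 minutes from midnight
Subtract: 38 minutes
Remaining: 1235 - 38 = 1197
Hours: 19, Minutes: 57

19:57


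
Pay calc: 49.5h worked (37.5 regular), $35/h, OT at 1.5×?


$1942.50

Regular: 37.5h × $35 = $1312.50
Overtime: 49.5 - 37.5 = 12.0h
OT pay: 12.0h × $35 × 1.5 = $630.00
Total = $1312.50 + $630.00 = $1942.50


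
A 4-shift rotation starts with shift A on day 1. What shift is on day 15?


Shift C

Shifts: A, B, C, D
Start: A (index 0)
Day 15: (0 + 15 - 1) mod 4
= 14 mod 4
= 2
Index 2 → shift C


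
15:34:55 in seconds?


56095 seconds

Hours: 15 × 3600 = 54000
Minutes: 34 × 60 = 2040
Seconds: 55
Total = 54000 + 2040 + 55 = 56095


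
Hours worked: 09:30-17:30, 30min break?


Total time = (17×60+30) - (9×60+30)
= 1050 - 570 = 480 min
Minus break: 480 - 30 = 450 min
= 7h 30m

7h 30m (450 minutes)


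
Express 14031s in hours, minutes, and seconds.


3h 53m 51s

Hours: 14031 ÷ 3600 = 3 remainder 3231
Minutes: 3231 ÷ 60 = 53 remainder 51
Seconds: 51


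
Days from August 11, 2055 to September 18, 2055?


From August 11, 2055 to September 18, 2055
Rest of August 2055: 31 - 11 = 20
Days into September 2055: 18
Total = 20 + 18 = 38 days

38 days


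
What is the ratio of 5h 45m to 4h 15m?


Duration 1: 345 minutes
Duration 2: 255 minutes
Ratio = 345:255
GCD = 15
Simplified = 23:17
As a decimal: 23/17 ≈ 1.35

23:17 (1.35)


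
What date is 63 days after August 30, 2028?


November 1, 2028

Start: August 30, 2028
Add 63 days
August 30 → September 1: 31 - 30 + 1 = 2 days (63 - 2 = 61 left)
September 1 → October 1: 30 - 1 + 1 = 30 days (61 - 30 = 31 left)
October 1 → November 1: 31 - 1 + 1 = 31 days (31 - 31 = 0 left)
Land exactly on November 1, 2028


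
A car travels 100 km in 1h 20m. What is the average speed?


Distance: 100 km
Time: 1h 20m = 80 min = 80/60 = 4/3 hours
Speed = 100 ÷ (4/3) = 100 × 3 / 4 = 300/4 = 75.0 km/h

75.0 km/h


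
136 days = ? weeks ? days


Weeks: 136 ÷ 7 = 19 remainder 3

19 weeks 3 days


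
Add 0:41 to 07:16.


07:57

Start: 436 minutes from midnight
Add: 41 minutes
Total: 477 minutes
Hours: 477 ÷ 60 = 7 remainder 57


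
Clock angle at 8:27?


91.5°

Hour hand = 8×30 + 27×0.5 = 253.5°
Minute hand = 27×6 = 162°
Difference = |253.5 - 162| = 91.5°


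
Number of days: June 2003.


30 days

Month: June (month 6)
June has 30 days


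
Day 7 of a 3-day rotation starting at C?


Shifts: A, B, C
Start: C (index 2)
Day 7: (2 + 7 - 1) mod 3
= 8 mod 3
= 2
Index 2 → shift C

Shift C


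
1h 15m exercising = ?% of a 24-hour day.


Time: 75 minutes
Day: 1440 minutes
Percentage = (75/1440) × 100 ≈ 5.2%

5.2%


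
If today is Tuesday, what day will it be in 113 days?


Wednesday

Start: Tuesday (index 1)
(1 + 113) mod 7
= 114 mod 7
= 2
Index 2 → Wednesday


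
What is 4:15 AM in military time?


Input: 4:15 AM
AM hour stays: 4

04:15


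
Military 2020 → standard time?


8:20 PM

Hour: 20
20 - 12 = 8 → PM


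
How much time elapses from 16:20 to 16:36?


0h 16m

End time in minutes: 16×60 + 36 = 996
Start time in minutes: 16×60 + 20 = 980
Difference = 996 - 980 = 16 minutes
= 0 hours 16 minutes


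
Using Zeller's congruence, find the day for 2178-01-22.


Zeller's congruence:
q=22, m=13, k=77, j=21
h = (22 + ⌊13×14/5⌋ + 77 + ⌊77/4⌋ + ⌊21/4⌋ - 2×21) mod 7
= (22 + 36 + 77 + 19 + 5 - 42) mod 7
= 117 mod 7 = 5
h=5 → Thursday

Thursday


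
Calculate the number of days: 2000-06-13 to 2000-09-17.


96 days

From June 13, 2000 to September 17, 2000
Rest of June 2000: 30 - 13 = 17
Full months: July 31, August 31
Days into September 2000: 17
Total = 17 + 31 + 31 + 17 = 96 days


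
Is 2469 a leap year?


No

Rules: divisible by 4 AND (not by 100 OR by 400)
2469 ÷ 4 = 617 remainder 1 → not divisible by 4
Not divisible by 4 → not a leap year


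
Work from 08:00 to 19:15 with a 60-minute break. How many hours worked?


10h 15m (615 minutes)

Total time = (19×60+15) - (8×60+0)
= 1155 - 480 = 675 min
Minus break: 675 - 60 = 615 min
= 10h 15m


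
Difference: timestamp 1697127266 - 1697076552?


Difference = 1697127266 - 1697076552 = 50714 seconds
In hours: 50714 / 3600 ≈ 14.1
In days: 50714 / 86400 ≈ 0.59

50714 seconds (14.1 hours / 0.59 days)


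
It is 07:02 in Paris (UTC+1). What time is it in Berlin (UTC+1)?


07:02

Time difference = UTC+1 - UTC+1 = +0 hours
New hour = (7 + 0) mod 24
= 7 mod 24 = 7
Minutes unchanged → 07:02


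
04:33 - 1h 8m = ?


03:25

Start: 273 minutes from midnight
Subtract: 68 minutes
Remaining: 273 - 68 = 205
Hours: 3, Minutes: 25


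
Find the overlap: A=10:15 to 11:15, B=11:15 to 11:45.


Meeting A: 615-675 (in minutes from midnight)
Meeting B: 675-705
Overlap start = max(615, 675) = 675
Overlap end = min(675, 705) = 675
Overlap = max(0, 675 - 675) = 0 min

0 minutes


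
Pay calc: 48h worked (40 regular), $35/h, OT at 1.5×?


$1820.00

Regular: 40h × $35 = $1400.00
Overtime: 48 - 40 = 8h
OT pay: 8h × $35 × 1.5 = $420.00
Total = $1400.00 + $420.00 = $1820.00


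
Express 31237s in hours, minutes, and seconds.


Hours: 31237 ÷ 3600 = 8 remainder 2437
Minutes: 2437 ÷ 60 = 40 remainder 37
Seconds: 37

8h 40m 37s


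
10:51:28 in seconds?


39088 seconds

Hours: 10 × 3600 = 36000
Minutes: 51 × 60 = 3060
Seconds: 28
Total = 36000 + 3060 + 28 = 39088


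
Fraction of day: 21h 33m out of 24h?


0.8979 (89.79%)

Total minutes: 21×60 + 33 = 1293
Day = 24×60 = 1440 minutes
Fraction = 1293/1440 ≈ 0.8979
As a percentage: 1293/1440 × 100 ≈ 89.79%


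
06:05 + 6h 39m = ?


Start: 365 minutes from midnight
Add: 399 minutes
Total: 764 minutes
Hours: 764 ÷ 60 = 12 remainder 44

12:44


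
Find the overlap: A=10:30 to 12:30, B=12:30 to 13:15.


0 minutes

Meeting A: 630-750 (in minutes from midnight)
Meeting B: 750-795
Overlap start = max(630, 750) = 750
Overlap end = min(750, 795) = 750
Overlap = max(0, 750 - 750) = 0 min


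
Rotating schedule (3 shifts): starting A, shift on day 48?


Shift C

Shifts: A, B, C
Start: A (index 0)
Day 48: (0 + 48 - 1) mod 3
= 47 mod 3
= 2
Index 2 → shift C


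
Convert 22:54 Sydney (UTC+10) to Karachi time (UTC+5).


17:54

Time difference = UTC+5 - UTC+10 = -5 hours
New hour = (22 -5) mod 24
= 17 mod 24 = 17
Minutes unchanged → 17:54


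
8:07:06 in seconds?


29226 seconds

Hours: 8 × 3600 = 28800
Minutes: 7 × 60 = 420
Seconds: 6
Total = 28800 + 420 + 6 = 29226


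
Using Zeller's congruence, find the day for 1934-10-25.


Thursday

Zeller's congruence:
q=25, m=10, k=34, j=19
h = (25 + ⌊13×11/5⌋ + 34 + ⌊34/4⌋ + ⌊19/4⌋ - 2×19) mod 7
= (25 + 28 + 34 + 8 + 4 - 38) mod 7
= 61 mod 7 = 5
h=5 → Thursday


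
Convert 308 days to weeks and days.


Weeks: 308 ÷ 7 = 44 remainder 0

44 weeks 0 days


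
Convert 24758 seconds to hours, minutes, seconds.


Hours: 24758 ÷ 3600 = 6 remainder 3158
Minutes: 3158 ÷ 60 = 52 remainder 38
Seconds: 38

6h 52m 38s


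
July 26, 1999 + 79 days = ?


Start: July 26, 1999
Add 79 days
July 26 → August 1: 31 - 26 + 1 = 6 days (79 - 6 = 73 left)
August 1 → September 1: 31 - 1 + 1 = 31 days (73 - 31 = 42 left)
September 1 → October 1: 30 - 1 + 1 = 30 days (42 - 30 = 12 left)
October 1 + 12 = October 13, 1999

October 13, 1999


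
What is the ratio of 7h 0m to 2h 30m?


Duration 1: 420 minutes
Duration 2: 150 minutes
Ratio = 420:150
GCD = 30
Simplified = 14:5
As a decimal: 14/5 = 2.80

14:5 (2.80)


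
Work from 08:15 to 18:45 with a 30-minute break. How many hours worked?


Total time = (18×60+45) - (8×60+15)
= 1125 - 495 = 630 min
Minus break: 630 - 30 = 600 min
= 10h 0m

10h 0m (600 minutes)


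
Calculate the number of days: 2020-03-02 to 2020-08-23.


174 days

From March 2, 2020 to August 23, 2020
Rest of March 2020: 31 - 2 = 29
Full months: April 30, May 31, June 30, July 31
Days into August 2020: 23
Total = 29 + 30 + 31 + 30 + 31 + 23 = 174 days


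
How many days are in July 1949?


31 days

Month: July (month 7)
July has 31 days


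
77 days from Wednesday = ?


Wednesday

Start: Wednesday (index 2)
(2 + 77) mod 7
= 79 mod 7
= 2
Index 2 → Wednesday


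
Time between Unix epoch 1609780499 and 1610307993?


Difference = 1610307993 - 1609780499 = 527494 seconds
In hours: 527494 / 3600 ≈ 146.5
In days: 527494 / 86400 ≈ 6.11

527494 seconds (146.5 hours / 6.11 days)


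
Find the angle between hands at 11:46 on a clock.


Hour hand = 11×30 + 46×0.5 = 353.0°
Minute hand = 46×6 = 276°
Difference = |353.0 - 276| = 77.0°

77.0°


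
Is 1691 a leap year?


No

Rules: divisible by 4 AND (not by 100 OR by 400)
1691 ÷ 4 = 422 remainder 3 → not divisible by 4
Not divisible by 4 → not a leap year


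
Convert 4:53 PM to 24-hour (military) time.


16:53

Input: 4:53 PM
PM: 4 + 12 = 16


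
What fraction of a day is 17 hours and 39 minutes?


Total minutes: 17×60 + 39 = 1059
Day = 24×60 = 1440 minutes
Fraction = 1059/1440 ≈ 0.7354
As a percentage: 1059/1440 × 100 ≈ 73.54%

0.7354 (73.54%)


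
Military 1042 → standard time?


10:42 AM

Hour: 10
10 < 12 → AM


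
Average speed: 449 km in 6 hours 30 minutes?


69.1 km/h

Distance: 449 km
Time: 6h 30m = 390 min = 390/60 = 13/2 hours
Speed = 449 ÷ (13/2) = 449 × 2 / 13 = 898/13 ≈ 69.1 km/h


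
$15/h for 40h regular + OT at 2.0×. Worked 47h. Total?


$810.00

Regular: 40h × $15 = $600.00
Overtime: 47 - 40 = 7h
OT pay: 7h × $15 × 2.0 = $210.00
Total = $600.00 + $210.00 = $810.00


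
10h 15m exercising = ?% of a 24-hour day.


Time: 615 minutes
Day: 1440 minutes
Percentage = (615/1440) × 100 ≈ 42.7%

42.7%


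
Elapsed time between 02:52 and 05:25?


2h 33m

End time in minutes: 5×60 + 25 = 325
Start time in minutes: 2×60 + 52 = 172
Difference = 325 - 172 = 153 minutes
= 2 hours 33 minutes


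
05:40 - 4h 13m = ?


Start: 340 minutes from midnight
Subtract: 253 minutes
Remaining: 340 - 253 = 87
Hours: 1, Minutes: 27

01:27


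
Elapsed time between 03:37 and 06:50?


3h 13m

End time in minutes: 6×60 + 50 = 410
Start time in minutes: 3×60 + 37 = 217
Difference = 410 - 217 = 193 minutes
= 3 hours 13 minutes


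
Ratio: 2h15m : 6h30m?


Duration 1: 135 minutes
Duration 2: 390 minutes
Ratio = 135:390
GCD = 15
Simplified = 9:26
As a decimal: 9/26 ≈ 0.35

9:26 (0.35)


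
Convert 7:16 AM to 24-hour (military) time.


Input: 7:16 AM
AM hour stays: 7

07:16


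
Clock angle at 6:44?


Hour hand = 6×30 + 44×0.5 = 202.0°
Minute hand = 44×6 = 264°
Difference = |202.0 - 264| = 62.0°

62.0°


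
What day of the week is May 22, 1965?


Zeller's congruence:
q=22, m=5, k=65, j=19
h = (22 + ⌊13×6/5⌋ + 65 + ⌊65/4⌋ + ⌊19/4⌋ - 2×19) mod 7
= (22 + 15 + 65 + 16 + 4 - 38) mod 7
= 84 mod 7 = 0
h=0 → Saturday

Saturday


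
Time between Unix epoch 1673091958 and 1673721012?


629054 seconds (174.7 hours / 7.28 days)

Difference = 1673721012 - 1673091958 = 629054 seconds
In hours: 629054 / 3600 ≈ 174.7
In days: 629054 / 86400 ≈ 7.28


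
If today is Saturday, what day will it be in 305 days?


Start: Saturday (index 5)
(5 + 305) mod 7
= 310 mod 7
= 2
Index 2 → Wednesday

Wednesday


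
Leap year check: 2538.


No

Rules: divisible by 4 AND (not by 100 OR by 400)
2538 ÷ 4 = 634 remainder 2 → not divisible by 4
Not divisible by 4 → not a leap year


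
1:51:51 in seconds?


Hours: 1 × 3600 = 3600
Minutes: 51 × 60 = 3060
Seconds: 51
Total = 3600 + 3060 + 51 = 6711

6711 seconds


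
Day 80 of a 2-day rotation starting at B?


Shift A

Shifts: A, B
Start: B (index 1)
Day 80: (1 + 80 - 1) mod 2
= 80 mod 2
= 0
Index 0 → shift A


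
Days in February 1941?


Month: February (month 2)
February: 28 or 29 (leap year)
1941 leap year? No

28 days


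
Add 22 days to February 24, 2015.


Start: February 24, 2015
Add 22 days
February 24 → March 1: 28 - 24 + 1 = 5 days (22 - 5 = 17 left)
March 1 + 17 = March 18, 2015

March 18, 2015


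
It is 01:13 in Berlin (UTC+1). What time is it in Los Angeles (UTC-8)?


Time difference = UTC-8 - UTC+1 = -9 hours
New hour = (1 -9) mod 24
= -8 mod 24 = 16
Minutes unchanged → 16:13; -8 < 0 → previous day

16:13 (previous day)


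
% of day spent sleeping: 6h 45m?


28.1%

Time: 405 minutes
Day: 1440 minutes
Percentage = (405/1440) × 100 ≈ 28.1%


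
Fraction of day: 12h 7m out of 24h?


0.5049 (50.49%)

Total minutes: 12×60 + 7 = 727
Day = 24×60 = 1440 minutes
Fraction = 727/1440 ≈ 0.5049
As a percentage: 727/1440 × 100 ≈ 50.49%


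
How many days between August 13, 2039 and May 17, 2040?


From August 13, 2039 to May 17, 2040
Rest of August 2039: 31 - 13 = 18
Full months: September 30, October 31, November 30, December 31, January 31, February 2040 29, March 31, April 30
Days into May 2040: 17
Total = 18 + 30 + 31 + 30 + 31 + 31 + 29 + 31 + 30 + 17 = 278 days

278 days


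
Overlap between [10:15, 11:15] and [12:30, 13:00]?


0 minutes

Meeting A: 615-675 (in minutes from midnight)
Meeting B: 750-780
Overlap start = max(615, 750) = 750
Overlap end = min(675, 780) = 675
Overlap = max(0, 675 - 750) = 0 min


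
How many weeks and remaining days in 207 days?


Weeks: 207 ÷ 7 = 29 remainder 4

29 weeks 4 days


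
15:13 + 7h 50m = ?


Start: 913 minutes from midnight
Add: 470 minutes
Total: 1383 minutes
Hours: 1383 ÷ 60 = 23 remainder 3

23:03


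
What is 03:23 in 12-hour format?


Hour: 3
3 < 12 → AM

3:23 AM


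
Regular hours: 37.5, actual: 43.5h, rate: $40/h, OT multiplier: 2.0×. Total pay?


Regular: 37.5h × $40 = $1500.00
Overtime: 43.5 - 37.5 = 6.0h
OT pay: 6.0h × $40 × 2.0 = $480.00
Total = $1500.00 + $480.00 = $1980.00

$1980.00


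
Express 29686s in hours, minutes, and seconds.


8h 14m 46s

Hours: 29686 ÷ 3600 = 8 remainder 886
Minutes: 886 ÷ 60 = 14 remainder 46
Seconds: 46


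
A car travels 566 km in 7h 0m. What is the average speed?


80.9 km/h

Distance: 566 km
Time: 7 hours
Speed = 566 / 7 ≈ 80.9 km/h


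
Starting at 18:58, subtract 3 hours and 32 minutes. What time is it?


Start: 1138 minutes from midnight
Subtract: 212 minutes
Remaining: 1138 - 212 = 926
Hours: 15, Minutes: 26

15:26


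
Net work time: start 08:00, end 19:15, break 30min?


Total time = (19×60+15) - (8×60+0)
= 1155 - 480 = 675 min
Minus break: 675 - 30 = 645 min
= 10h 45m

10h 45m (645 minutes)


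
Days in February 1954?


Month: February (month 2)
February: 28 or 29 (leap year)
1954 leap year? No

28 days


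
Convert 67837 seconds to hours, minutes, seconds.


Hours: 67837 ÷ 3600 = 18 remainder 3037
Minutes: 3037 ÷ 60 = 50 remainder 37
Seconds: 37

18h 50m 37s


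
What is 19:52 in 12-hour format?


7:52 PM

Hour: 19
19 - 12 = 7 → PM


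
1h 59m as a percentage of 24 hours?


Total minutes: 1×60 + 59 = 119
Day = 24×60 = 1440 minutes
Fraction = 119/1440 ≈ 0.0826
As a percentage: 119/1440 × 100 ≈ 8.26%

0.0826 (8.26%)


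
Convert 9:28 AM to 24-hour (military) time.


Input: 9:28 AM
AM hour stays: 9

09:28


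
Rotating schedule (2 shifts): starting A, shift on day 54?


Shifts: A, B
Start: A (index 0)
Day 54: (0 + 54 - 1) mod 2
= 53 mod 2
= 1
Index 1 → shift B

Shift B


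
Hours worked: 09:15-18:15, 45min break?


Total time = (18×60+15) - (9×60+15)
= 1095 - 555 = 540 min
Minus break: 540 - 45 = 495 min
= 8h 15m

8h 15m (495 minutes)


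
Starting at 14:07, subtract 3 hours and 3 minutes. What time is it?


11:04

Start: 847 minutes from midnight
Subtract: 183 minutes
Remaining: 847 - 183 = 664
Hours: 11, Minutes: 4


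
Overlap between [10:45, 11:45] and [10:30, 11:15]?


30 minutes

Meeting A: 645-705 (in minutes from midnight)
Meeting B: 630-675
Overlap start = max(645, 630) = 645
Overlap end = min(705, 675) = 675
Overlap = max(0, 675 - 645) = 30 min


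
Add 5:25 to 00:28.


05:53

Start: 28 minutes from midnight
Add: 325 minutes
Total: 353 minutes
Hours: 353 ÷ 60 = 5 remainder 53


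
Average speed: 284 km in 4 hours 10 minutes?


68.2 km/h

Distance: 284 km
Time: 4h 10m = 250 min = 250/60 = 25/6 hours
Speed = 284 ÷ (25/6) = 284 × 6 / 25 = 1704/25 ≈ 68.2 km/h


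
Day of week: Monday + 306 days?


Saturday

Start: Monday (index 0)
(0 + 306) mod 7
= 306 mod 7
= 5
Index 5 → Saturday


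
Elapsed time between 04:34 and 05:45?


1h 11m

End time in minutes: 5×60 + 45 = 345
Start time in minutes: 4×60 + 34 = 274
Difference = 345 - 274 = 71 minutes
= 1 hours 11 minutes


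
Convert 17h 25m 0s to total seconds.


62700 seconds

Hours: 17 × 3600 = 61200
Minutes: 25 × 60 = 1500
Seconds: 0
Total = 61200 + 1500 + 0 = 62700


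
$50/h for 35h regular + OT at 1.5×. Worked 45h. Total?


$2500.00

Regular: 35h × $50 = $1750.00
Overtime: 45 - 35 = 10h
OT pay: 10h × $50 × 1.5 = $750.00
Total = $1750.00 + $750.00 = $2500.00


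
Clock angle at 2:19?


Hour hand = 2×30 + 19×0.5 = 69.5°
Minute hand = 19×6 = 114°
Difference = |69.5 - 114| = 44.5°

44.5°


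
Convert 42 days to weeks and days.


6 weeks 0 days

Weeks: 42 ÷ 7 = 6 remainder 0


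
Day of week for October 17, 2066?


Sunday

Zeller's congruence:
q=17, m=10, k=66, j=20
h = (17 + ⌊13×11/5⌋ + 66 + ⌊66/4⌋ + ⌊20/4⌋ - 2×20) mod 7
= (17 + 28 + 66 + 16 + 5 - 40) mod 7
= 92 mod 7 = 1
h=1 → Sunday


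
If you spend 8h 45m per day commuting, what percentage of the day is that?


Time: 525 minutes
Day: 1440 minutes
Percentage = (525/1440) × 100 ≈ 36.5%

36.5%


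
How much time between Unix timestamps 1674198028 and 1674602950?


404922 seconds (112.5 hours / 4.69 days)

Difference = 1674602950 - 1674198028 = 404922 seconds
In hours: 404922 / 3600 ≈ 112.5
In days: 404922 / 86400 ≈ 4.69


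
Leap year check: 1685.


Rules: divisible by 4 AND (not by 100 OR by 400)
1685 ÷ 4 = 421 remainder 1 → not divisible by 4
Not divisible by 4 → not a leap year

No


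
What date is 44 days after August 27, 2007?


October 10, 2007

Start: August 27, 2007
Add 44 days
August 27 → September 1: 31 - 27 + 1 = 5 days (44 - 5 = 39 left)
September 1 → October 1: 30 - 1 + 1 = 30 days (39 - 30 = 9 left)
October 1 + 9 = October 10, 2007


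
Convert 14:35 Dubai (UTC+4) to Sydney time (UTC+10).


Time difference = UTC+10 - UTC+4 = +6 hours
New hour = (14 + 6) mod 24
= 20 mod 24 = 20
Minutes unchanged → 20:35

20:35


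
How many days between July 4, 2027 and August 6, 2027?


From July 4, 2027 to August 6, 2027
Rest of July 2027: 31 - 4 = 27
Days into August 2027: 6
Total = 27 + 6 = 33 days

33 days


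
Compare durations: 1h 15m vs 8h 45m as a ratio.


Duration 1: 75 minutes
Duration 2: 525 minutes
Ratio = 75:525
GCD = 75
Simplified = 1:7
As a decimal: 1/7 ≈ 0.14

1:7 (0.14)


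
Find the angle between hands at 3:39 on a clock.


124.5°

Hour hand = 3×30 + 39×0.5 = 109.5°
Minute hand = 39×6 = 234°
Difference = |109.5 - 234| = 124.5°


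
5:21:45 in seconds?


Hours: 5 × 3600 = 18000
Minutes: 21 × 60 = 1260
Seconds: 45
Total = 18000 + 1260 + 45 = 19305

19305 seconds


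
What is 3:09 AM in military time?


03:09

Input: 3:09 AM
AM hour stays: 3


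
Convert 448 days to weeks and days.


64 weeks 0 days

Weeks: 448 ÷ 7 = 64 remainder 0


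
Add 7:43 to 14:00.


Start: 840 minutes from midnight
Add: 463 minutes
Total: 1303 minutes
Hours: 1303 ÷ 60 = 21 remainder 43

21:43


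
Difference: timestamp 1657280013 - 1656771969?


Difference = 1657280013 - 1656771969 = 508044 seconds
In hours: 508044 / 3600 ≈ 141.1
In days: 508044 / 86400 ≈ 5.88

508044 seconds (141.1 hours / 5.88 days)


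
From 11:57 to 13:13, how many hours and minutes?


End time in minutes: 13×60 + 13 = 793
Start time in minutes: 11×60 + 57 = 717
Difference = 793 - 717 = 76 minutes
= 1 hours 16 minutes

1h 16m


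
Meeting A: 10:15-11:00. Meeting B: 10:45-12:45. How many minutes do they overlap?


15 minutes

Meeting A: 615-660 (in minutes from midnight)
Meeting B: 645-765
Overlap start = max(615, 645) = 645
Overlap end = min(660, 765) = 660
Overlap = max(0, 660 - 645) = 15 min


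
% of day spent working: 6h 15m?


26.0%

Time: 375 minutes
Day: 1440 minutes
Percentage = (375/1440) × 100 ≈ 26.0%


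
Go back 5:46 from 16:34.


10:48

Start: 994 minutes from midnight
Subtract: 346 minutes
Remaining: 994 - 346 = 648
Hours: 10, Minutes: 48


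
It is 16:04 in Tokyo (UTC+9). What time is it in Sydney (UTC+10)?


17:04

Time difference = UTC+10 - UTC+9 = +1 hours
New hour = (16 + 1) mod 24
= 17 mod 24 = 17
Minutes unchanged → 17:04


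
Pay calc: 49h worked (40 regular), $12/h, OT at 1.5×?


$642.00

Regular: 40h × $12 = $480.00
Overtime: 49 - 40 = 9h
OT pay: 9h × $12 × 1.5 = $162.00
Total = $480.00 + $162.00 = $642.00


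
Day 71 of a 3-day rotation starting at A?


Shift B

Shifts: A, B, C
Start: A (index 0)
Day 71: (0 + 71 - 1) mod 3
= 70 mod 3
= 1
Index 1 → shift B


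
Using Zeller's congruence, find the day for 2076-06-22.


Zeller's congruence:
q=22, m=6, k=76, j=20
h = (22 + ⌊13×7/5⌋ + 76 + ⌊76/4⌋ + ⌊20/4⌋ - 2×20) mod 7
= (22 + 18 + 76 + 19 + 5 - 40) mod 7
= 100 mod 7 = 2
h=2 → Monday

Monday


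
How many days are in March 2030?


Month: March (month 3)
March has 31 days

31 days


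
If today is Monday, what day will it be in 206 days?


Start: Monday (index 0)
(0 + 206) mod 7
= 206 mod 7
= 3
Index 3 → Thursday

Thursday


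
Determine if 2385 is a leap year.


No

Rules: divisible by 4 AND (not by 100 OR by 400)
2385 ÷ 4 = 596 remainder 1 → not divisible by 4
Not divisible by 4 → not a leap year


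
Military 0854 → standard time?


Hour: 8
8 < 12 → AM

8:54 AM


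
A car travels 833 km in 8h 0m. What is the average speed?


104.1 km/h

Distance: 833 km
Time: 8 hours
Speed = 833 / 8 ≈ 104.1 km/h


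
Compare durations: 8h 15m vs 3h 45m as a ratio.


Duration 1: 495 minutes
Duration 2: 225 minutes
Ratio = 495:225
GCD = 45
Simplified = 11:5
As a decimal: 11/5 = 2.20

11:5 (2.20)


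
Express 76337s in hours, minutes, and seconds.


Hours: 76337 ÷ 3600 = 21 remainder 737
Minutes: 737 ÷ 60 = 12 remainder 17
Seconds: 17

21h 12m 17s


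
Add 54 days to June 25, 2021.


Start: June 25, 2021
Add 54 days
June 25 → July 1: 30 - 25 + 1 = 6 days (54 - 6 = 48 left)
July 1 → August 1: 31 - 1 + 1 = 31 days (48 - 31 = 17 left)
August 1 + 17 = August 18, 2021

August 18, 2021


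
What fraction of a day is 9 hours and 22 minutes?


Total minutes: 9×60 + 22 = 562
Day = 24×60 = 1440 minutes
Fraction = 562/1440 ≈ 0.3903
As a percentage: 562/1440 × 100 ≈ 39.03%

0.3903 (39.03%)


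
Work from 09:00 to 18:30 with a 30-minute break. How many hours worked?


9h 0m (540 minutes)

Total time = (18×60+30) - (9×60+0)
= 1110 - 540 = 570 min
Minus break: 570 - 30 = 540 min
= 9h 0m


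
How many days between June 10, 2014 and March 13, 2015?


From June 10, 2014 to March 13, 2015
Rest of June 2014: 30 - 10 = 20
Full months: July 31, August 31, September 30, October 31, November 30, December 31, January 31, February 2015 28
Days into March 2015: 13
Total = 20 + 31 + 31 + 30 + 31 + 30 + 31 + 31 + 28 + 13 = 276 days

276 days


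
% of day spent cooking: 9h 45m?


Time: 585 minutes
Day: 1440 minutes
Percentage = (585/1440) × 100 ≈ 40.6%

40.6%


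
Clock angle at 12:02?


11.0°

Hour hand (12 ≡ 0 on the dial): 0×30 + 2×0.5 = 1.0°
Minute hand = 2×6 = 12°
Difference = |1.0 - 12| = 11.0°


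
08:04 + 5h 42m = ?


Start: 484 minutes from midnight
Add: 342 minutes
Total: 826 minutes
Hours: 826 ÷ 60 = 13 remainder 46

13:46


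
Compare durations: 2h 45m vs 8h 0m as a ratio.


11:32 (0.34)

Duration 1: 165 minutes
Duration 2: 480 minutes
Ratio = 165:480
GCD = 15
Simplified = 11:32
As a decimal: 11/32 ≈ 0.34


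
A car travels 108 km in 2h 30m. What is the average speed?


Distance: 108 km
Time: 2h 30m = 150 min = 150/60 = 5/2 hours
Speed = 108 ÷ (5/2) = 108 × 2 / 5 = 216/5 = 43.2 km/h

43.2 km/h


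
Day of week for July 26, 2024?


Zeller's congruence:
q=26, m=7, k=24, j=20
h = (26 + ⌊13×8/5⌋ + 24 + ⌊24/4⌋ + ⌊20/4⌋ - 2×20) mod 7
= (26 + 20 + 24 + 6 + 5 - 40) mod 7
= 41 mod 7 = 6
h=6 → Friday

Friday


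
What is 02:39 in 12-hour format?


Hour: 2
2 < 12 → AM

2:39 AM


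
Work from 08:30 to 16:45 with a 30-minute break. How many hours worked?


7h 45m (465 minutes)

Total time = (16×60+45) - (8×60+30)
= 1005 - 510 = 495 min
Minus break: 495 - 30 = 465 min
= 7h 45m


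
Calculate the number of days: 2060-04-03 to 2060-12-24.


From April 3, 2060 to December 24, 2060
Rest of April 2060: 30 - 3 = 27
Full months: May 31, June 30, July 31, August 31, September 30, October 31, November 30
Days into December 2060: 24
Total = 27 + 31 + 30 + 31 + 31 + 30 + 31 + 30 + 24 = 265 days

265 days


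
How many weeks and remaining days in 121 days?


17 weeks 2 days

Weeks: 121 ÷ 7 = 17 remainder 2


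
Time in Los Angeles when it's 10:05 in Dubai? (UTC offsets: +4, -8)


22:05 (previous day)

Time difference = UTC-8 - UTC+4 = -12 hours
New hour = (10 -12) mod 24
= -2 mod 24 = 22
Minutes unchanged → 22:05; -2 < 0 → previous day


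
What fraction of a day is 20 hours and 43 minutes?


Total minutes: 20×60 + 43 = 1243
Day = 24×60 = 1440 minutes
Fraction = 1243/1440 ≈ 0.8632
As a percentage: 1243/1440 × 100 ≈ 86.32%

0.8632 (86.32%)


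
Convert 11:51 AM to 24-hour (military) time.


11:51

Input: 11:51 AM
AM hour stays: 11


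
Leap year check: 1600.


Yes

Rules: divisible by 4 AND (not by 100 OR by 400)
1600 ÷ 4 = 400 exactly → divisible by 4
1600 ÷ 100 = 16 exactly → divisible by 100
1600 ÷ 400 = 4 exactly → divisible by 400
Divisible by 400 → leap year


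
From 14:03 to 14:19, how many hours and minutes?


End time in minutes: 14×60 + 19 = 859
Start time in minutes: 14×60 + 3 = 843
Difference = 859 - 843 = 16 minutes
= 0 hours 16 minutes

0h 16m


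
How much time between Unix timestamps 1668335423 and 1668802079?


466656 seconds (129.6 hours / 5.40 days)

Difference = 1668802079 - 1668335423 = 466656 seconds
In hours: 466656 / 3600 ≈ 129.6
In days: 466656 / 86400 ≈ 5.40


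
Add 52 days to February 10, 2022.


April 3, 2022

Start: February 10, 2022
Add 52 days
February 10 → March 1: 28 - 10 + 1 = 19 days (52 - 19 = 33 left)
March 1 → April 1: 31 - 1 + 1 = 31 days (33 - 31 = 2 left)
April 1 + 2 = April 3, 2022


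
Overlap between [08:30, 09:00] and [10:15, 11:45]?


Meeting A: 510-540 (in minutes from midnight)
Meeting B: 615-705
Overlap start = max(510, 615) = 615
Overlap end = min(540, 705) = 540
Overlap = max(0, 540 - 615) = 0 min

0 minutes


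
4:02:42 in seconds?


Hours: 4 × 3600 = 14400
Minutes: 2 × 60 = 120
Seconds: 42
Total = 14400 + 120 + 42 = 14562

14562 seconds


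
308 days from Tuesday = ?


Tuesday

Start: Tuesday (index 1)
(1 + 308) mod 7
= 309 mod 7
= 1
Index 1 → Tuesday
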